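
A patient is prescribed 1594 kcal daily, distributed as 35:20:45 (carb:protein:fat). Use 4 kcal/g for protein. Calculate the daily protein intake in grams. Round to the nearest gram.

Protein energy = 20% × 1594 = 318.8 kcal.
At 4 kcal/g: 318.8 ÷ 4 = 79.7 g.

80 g/day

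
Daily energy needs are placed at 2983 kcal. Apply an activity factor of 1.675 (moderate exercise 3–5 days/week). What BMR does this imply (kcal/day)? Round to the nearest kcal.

BMR = TEE ÷ activity factor = 2983 ÷ 1.675 = 1780.8955 kcal/day.

1781 kcal/day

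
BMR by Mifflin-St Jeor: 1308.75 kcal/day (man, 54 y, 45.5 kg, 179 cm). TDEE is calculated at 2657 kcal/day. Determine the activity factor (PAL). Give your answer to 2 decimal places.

Activity factor = TEE ÷ BMR = 2657 ÷ 1308.75 = 2.03.

2.03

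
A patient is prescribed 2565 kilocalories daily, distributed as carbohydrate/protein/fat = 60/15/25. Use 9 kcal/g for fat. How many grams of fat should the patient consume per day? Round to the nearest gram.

Fat energy = 25% × 2565 = 641.25 kcal.
At 9 kcal/g: 641.25 ÷ 9 = 71.25 g.

71 g/day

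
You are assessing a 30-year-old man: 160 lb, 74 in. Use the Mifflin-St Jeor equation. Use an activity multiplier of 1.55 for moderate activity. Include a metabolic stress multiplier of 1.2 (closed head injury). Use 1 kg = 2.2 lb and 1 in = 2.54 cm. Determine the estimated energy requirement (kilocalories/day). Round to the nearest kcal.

Convert to metric: weight = 160 ÷ 2.2 = 72.7273 kg; height = 74 × 2.54 = 187.96 cm.
Mifflin-St Jeor (male): BMR = 10(72.7273) + 6.25(187.96) − 5(30) + 5 = 727.2727 + 1174.75 − 150 + 5 = 1757.0227 kcal/day.
TEE = BMR × activity factor = 1757.0227 × 1.55 = 2723.3852 kcal/day.
Apply stress factor: 2723.3852 × 1.2 = 3268.0623 kcal/day.

3268 kilocalories/day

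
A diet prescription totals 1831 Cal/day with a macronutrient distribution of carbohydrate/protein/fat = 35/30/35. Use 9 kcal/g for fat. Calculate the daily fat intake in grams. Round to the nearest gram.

Fat energy = 35% × 1831 = 640.85 kcal.
At 9 kcal/g: 640.85 ÷ 9 = 71.2056 g.

71 g/day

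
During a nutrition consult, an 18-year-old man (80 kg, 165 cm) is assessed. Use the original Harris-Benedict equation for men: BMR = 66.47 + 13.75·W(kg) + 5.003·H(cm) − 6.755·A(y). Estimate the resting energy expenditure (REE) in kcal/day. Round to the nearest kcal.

1870 kcal/day

Harris-Benedict: BMR = 66.47 + 13.75(80) + 5.003(165) − 6.755(18) = 1870.375 kcal/day.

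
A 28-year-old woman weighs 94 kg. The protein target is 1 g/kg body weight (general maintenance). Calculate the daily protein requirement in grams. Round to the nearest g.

Protein = 1 g/kg × 94 kg = 94 g/day.

94 g/day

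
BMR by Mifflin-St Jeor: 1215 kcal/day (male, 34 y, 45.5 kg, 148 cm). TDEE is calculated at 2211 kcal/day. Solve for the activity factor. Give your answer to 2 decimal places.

Activity factor = TEE ÷ BMR = 2211 ÷ 1215 = 1.82.

1.82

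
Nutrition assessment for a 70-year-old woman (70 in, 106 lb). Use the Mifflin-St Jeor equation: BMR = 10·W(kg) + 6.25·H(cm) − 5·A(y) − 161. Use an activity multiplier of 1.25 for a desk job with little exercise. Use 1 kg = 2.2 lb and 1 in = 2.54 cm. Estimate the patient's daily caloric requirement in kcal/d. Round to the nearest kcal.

Convert to metric: weight = 106 ÷ 2.2 = 48.1818 kg; height = 70 × 2.54 = 177.8 cm.
Mifflin-St Jeor (female): BMR = 10(48.1818) + 6.25(177.8) − 5(70) − 161 = 481.8182 + 1111.25 − 350 − 161 = 1082.0682 kcal/day.
TEE = BMR × activity factor = 1082.0682 × 1.25 = 1352.5852 kcal/day.

1353 kcal/d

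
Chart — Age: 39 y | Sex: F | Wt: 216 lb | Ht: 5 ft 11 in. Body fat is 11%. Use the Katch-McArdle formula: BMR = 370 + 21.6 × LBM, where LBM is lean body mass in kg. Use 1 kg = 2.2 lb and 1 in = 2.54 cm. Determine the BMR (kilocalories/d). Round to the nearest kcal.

Convert to metric: weight = 216 ÷ 2.2 = 98.1818 kg; height = (5×12 + 11) × 2.54 = 71 × 2.54 = 180.34 cm.
LBM = 98.1818 × (1 − 0.11) = 87.3818 kg. Katch-McArdle: BMR = 370 + 21.6 × 87.3818 = 2257.4473 kcal/day.

2257 kilocalories/d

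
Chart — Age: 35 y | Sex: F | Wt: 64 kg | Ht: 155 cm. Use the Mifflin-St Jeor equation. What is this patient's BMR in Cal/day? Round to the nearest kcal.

1273 Cal/day

Mifflin-St Jeor (female): BMR = 10(64) + 6.25(155) − 5(35) − 161 = 640 + 968.75 − 175 − 161 = 1272.75 kcal/day.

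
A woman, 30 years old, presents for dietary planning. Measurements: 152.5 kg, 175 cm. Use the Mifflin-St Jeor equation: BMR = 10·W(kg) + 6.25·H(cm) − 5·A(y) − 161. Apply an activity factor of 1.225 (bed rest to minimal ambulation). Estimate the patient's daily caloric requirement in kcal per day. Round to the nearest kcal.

2827 kcal per day

Mifflin-St Jeor (female): BMR = 10(152.5) + 6.25(175) − 5(30) − 161 = 1525 + 1093.75 − 150 − 161 = 2307.75 kcal/day.
TEE = BMR × activity factor = 2307.75 × 1.225 = 2826.9938 kcal/day.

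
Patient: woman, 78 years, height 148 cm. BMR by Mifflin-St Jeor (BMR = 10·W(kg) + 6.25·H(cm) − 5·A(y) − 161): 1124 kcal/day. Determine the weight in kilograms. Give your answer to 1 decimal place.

1124 = 10·W + 6.25(148) − 5(78) − 161
10·W = 1124 − 374 = 750, so W = 75 kg.

75.0 kg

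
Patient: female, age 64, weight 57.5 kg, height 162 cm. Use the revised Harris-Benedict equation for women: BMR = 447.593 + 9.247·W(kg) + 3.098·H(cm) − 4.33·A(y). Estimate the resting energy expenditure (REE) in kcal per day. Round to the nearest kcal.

Harris-Benedict: BMR = 447.593 + 9.247(57.5) + 3.098(162) − 4.33(64) = 1204.0515 kcal/day.

1204 kcal per day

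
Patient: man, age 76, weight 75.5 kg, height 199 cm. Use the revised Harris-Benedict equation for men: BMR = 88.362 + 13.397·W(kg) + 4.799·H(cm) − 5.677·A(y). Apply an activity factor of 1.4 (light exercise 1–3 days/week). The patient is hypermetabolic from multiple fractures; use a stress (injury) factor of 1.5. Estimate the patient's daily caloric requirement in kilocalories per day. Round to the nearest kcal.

Harris-Benedict: BMR = 88.362 + 13.397(75.5) + 4.799(199) − 5.677(76) = 1623.3845 kcal/day.
TEE = BMR × activity factor = 1623.3845 × 1.4 = 2272.7383 kcal/day.
Apply stress factor: 2272.7383 × 1.5 = 3409.1075 kcal/day.

3409 kilocalories per day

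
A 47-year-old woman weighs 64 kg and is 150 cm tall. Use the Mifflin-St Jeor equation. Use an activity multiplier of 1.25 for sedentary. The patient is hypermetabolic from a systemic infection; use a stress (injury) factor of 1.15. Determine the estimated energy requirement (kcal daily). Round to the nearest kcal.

1698 kcal daily

Mifflin-St Jeor (female): BMR = 10(64) + 6.25(150) − 5(47) − 161 = 640 + 937.5 − 235 − 161 = 1181.5 kcal/day.
TEE = BMR × activity factor = 1181.5 × 1.25 = 1476.875 kcal/day.
Apply stress factor: 1476.875 × 1.15 = 1698.4063 kcal/day.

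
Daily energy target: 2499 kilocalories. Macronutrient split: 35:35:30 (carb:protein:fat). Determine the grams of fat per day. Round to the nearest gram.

Fat energy = 30% × 2499 = 749.7 kcal.
At 9 kcal/g: 749.7 ÷ 9 = 83.3 g.

83 g/day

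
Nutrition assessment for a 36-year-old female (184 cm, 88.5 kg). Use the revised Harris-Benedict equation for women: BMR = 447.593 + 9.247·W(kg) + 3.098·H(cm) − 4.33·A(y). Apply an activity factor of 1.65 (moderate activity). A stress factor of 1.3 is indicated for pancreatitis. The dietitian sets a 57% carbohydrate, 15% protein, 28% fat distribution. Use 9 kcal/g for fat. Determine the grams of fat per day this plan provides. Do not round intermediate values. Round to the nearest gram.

Harris-Benedict: BMR = 447.593 + 9.247(88.5) + 3.098(184) − 4.33(36) = 1680.1045 kcal/day.
TEE = 1680.1045 × 1.65 = 2772.1724 kcal/day.
With stress factor 1.3: 2772.1724 × 1.3 = 3603.8242 kcal/day.
Fat energy = 28% × 3603.8242 = 1009.0708 kcal.
Fat = 1009.0708 ÷ 9 kcal/g = 112.119 g.

112 g/day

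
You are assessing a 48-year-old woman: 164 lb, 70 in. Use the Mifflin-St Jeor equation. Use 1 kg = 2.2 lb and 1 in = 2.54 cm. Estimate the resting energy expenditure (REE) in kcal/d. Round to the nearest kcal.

1456 kcal/d

Convert to metric: weight = 164 ÷ 2.2 = 74.5455 kg; height = 70 × 2.54 = 177.8 cm.
Mifflin-St Jeor (female): BMR = 10(74.5455) + 6.25(177.8) − 5(48) − 161 = 745.4545 + 1111.25 − 240 − 161 = 1455.7045 kcal/day.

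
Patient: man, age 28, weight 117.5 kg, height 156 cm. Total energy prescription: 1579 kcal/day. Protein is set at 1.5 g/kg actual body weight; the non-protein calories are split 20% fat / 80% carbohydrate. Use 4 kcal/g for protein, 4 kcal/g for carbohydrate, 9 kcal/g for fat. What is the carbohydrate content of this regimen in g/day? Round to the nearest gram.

175 g/day

Protein = 1.5 × 117.5 = 176.25 g → 176.25 × 4 = 705 kcal.
Non-protein calories = 1579 − 705 = 874 kcal.
Fat: 20% × 874 = 174.8 kcal; carbohydrate: 699.2 kcal.
Carbohydrate: 699.2 kcal ÷ 4 kcal/g = 174.8 g.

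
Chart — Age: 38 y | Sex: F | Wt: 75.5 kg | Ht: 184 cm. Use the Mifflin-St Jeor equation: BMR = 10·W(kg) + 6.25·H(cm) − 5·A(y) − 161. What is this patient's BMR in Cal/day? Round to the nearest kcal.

1554 Cal/day

Mifflin-St Jeor (female): BMR = 10(75.5) + 6.25(184) − 5(38) − 161 = 755 + 1150 − 190 − 161 = 1554 kcal/day.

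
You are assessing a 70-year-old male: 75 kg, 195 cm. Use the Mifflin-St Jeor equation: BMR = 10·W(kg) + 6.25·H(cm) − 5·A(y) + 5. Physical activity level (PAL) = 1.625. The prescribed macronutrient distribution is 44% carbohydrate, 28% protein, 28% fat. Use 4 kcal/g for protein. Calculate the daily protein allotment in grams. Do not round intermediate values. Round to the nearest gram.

185 g/day

Mifflin-St Jeor (male): BMR = 10(75) + 6.25(195) − 5(70) + 5 = 750 + 1218.75 − 350 + 5 = 1623.75 kcal/day.
TEE = 1623.75 × 1.625 = 2638.5938 kcal/day.
Protein energy = 28% × 2638.5938 = 738.8063 kcal.
Protein = 738.8063 ÷ 4 kcal/g = 184.7016 g.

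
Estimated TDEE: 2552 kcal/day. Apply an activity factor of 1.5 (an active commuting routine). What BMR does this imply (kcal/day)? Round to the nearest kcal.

1701 kcal/day

BMR = TEE ÷ activity factor = 2552 ÷ 1.5 = 1701.3333 kcal/day.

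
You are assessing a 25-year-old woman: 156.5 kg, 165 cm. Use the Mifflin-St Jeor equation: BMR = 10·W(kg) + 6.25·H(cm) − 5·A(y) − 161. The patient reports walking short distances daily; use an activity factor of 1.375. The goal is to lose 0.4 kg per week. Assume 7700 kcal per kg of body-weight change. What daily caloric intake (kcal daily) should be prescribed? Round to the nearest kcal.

2737 kcal daily

Mifflin-St Jeor (female): BMR = 10(156.5) + 6.25(165) − 5(25) − 161 = 1565 + 1031.25 − 125 − 161 = 2310.25 kcal/day.
TEE = 2310.25 × 1.375 = 3176.5938 kcal/day.
Required daily deficit = 0.4 × 7700 ÷ 7 = 440 kcal/day.
Target intake = 3176.5938 − 440 = 2736.5938 kcal/day.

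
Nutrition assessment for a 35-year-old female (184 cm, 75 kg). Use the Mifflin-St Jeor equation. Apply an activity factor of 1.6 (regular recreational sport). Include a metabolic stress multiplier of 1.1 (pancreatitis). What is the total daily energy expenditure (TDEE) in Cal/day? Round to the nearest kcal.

Mifflin-St Jeor (female): BMR = 10(75) + 6.25(184) − 5(35) − 161 = 750 + 1150 − 175 − 161 = 1564 kcal/day.
TEE = BMR × activity factor = 1564 × 1.6 = 2502.4 kcal/day.
Apply stress factor: 2502.4 × 1.1 = 2752.64 kcal/day.

2753 Cal/day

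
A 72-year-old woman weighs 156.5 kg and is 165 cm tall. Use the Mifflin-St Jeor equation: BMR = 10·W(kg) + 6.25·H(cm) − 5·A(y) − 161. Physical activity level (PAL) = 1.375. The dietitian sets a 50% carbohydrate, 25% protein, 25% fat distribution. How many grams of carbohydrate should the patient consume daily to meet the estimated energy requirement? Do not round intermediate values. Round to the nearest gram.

Mifflin-St Jeor (female): BMR = 10(156.5) + 6.25(165) − 5(72) − 161 = 1565 + 1031.25 − 360 − 161 = 2075.25 kcal/day.
TEE = 2075.25 × 1.375 = 2853.4688 kcal/day.
Carbohydrate energy = 50% × 2853.4688 = 1426.7344 kcal.
Carbohydrate = 1426.7344 ÷ 4 kcal/g = 356.6836 g.

357 g/day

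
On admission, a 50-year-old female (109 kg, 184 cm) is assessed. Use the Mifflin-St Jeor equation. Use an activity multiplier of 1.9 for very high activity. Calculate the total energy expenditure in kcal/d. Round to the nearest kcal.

3475 kcal/d

Mifflin-St Jeor (female): BMR = 10(109) + 6.25(184) − 5(50) − 161 = 1090 + 1150 − 250 − 161 = 1829 kcal/day.
TEE = BMR × activity factor = 1829 × 1.9 = 3475.1 kcal/day.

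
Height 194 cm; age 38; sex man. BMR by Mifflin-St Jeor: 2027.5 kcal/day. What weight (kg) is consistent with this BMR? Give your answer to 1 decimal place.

100.0 kg

2027.5 = 10·W + 6.25(194) − 5(38) + 5
10·W = 2027.5 − 1027.5 = 1000, so W = 100 kg.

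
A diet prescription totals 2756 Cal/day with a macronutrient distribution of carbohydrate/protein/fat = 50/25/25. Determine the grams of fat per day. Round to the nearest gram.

77 g/day

Fat energy = 25% × 2756 = 689 kcal.
At 9 kcal/g: 689 ÷ 9 = 76.5556 g.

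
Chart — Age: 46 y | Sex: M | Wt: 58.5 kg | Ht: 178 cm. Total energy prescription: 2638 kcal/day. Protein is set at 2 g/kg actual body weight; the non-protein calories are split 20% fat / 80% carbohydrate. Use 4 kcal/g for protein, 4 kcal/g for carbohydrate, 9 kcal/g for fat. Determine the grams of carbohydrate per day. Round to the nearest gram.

434 g/day

Protein = 2 × 58.5 = 117 g → 117 × 4 = 468 kcal.
Non-protein calories = 2638 − 468 = 2170 kcal.
Fat: 20% × 2170 = 434 kcal; carbohydrate: 1736 kcal.
Carbohydrate: 1736 kcal ÷ 4 kcal/g = 434 g.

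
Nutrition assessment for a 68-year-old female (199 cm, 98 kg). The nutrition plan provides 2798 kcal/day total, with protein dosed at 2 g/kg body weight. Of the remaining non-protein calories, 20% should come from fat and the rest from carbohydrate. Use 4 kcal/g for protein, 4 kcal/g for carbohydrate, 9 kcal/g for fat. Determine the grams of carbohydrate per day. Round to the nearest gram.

Protein = 2 × 98 = 196 g → 196 × 4 = 784 kcal.
Non-protein calories = 2798 − 784 = 2014 kcal.
Fat: 20% × 2014 = 402.8 kcal; carbohydrate: 1611.2 kcal.
Carbohydrate: 1611.2 kcal ÷ 4 kcal/g = 402.8 g.

403 g/day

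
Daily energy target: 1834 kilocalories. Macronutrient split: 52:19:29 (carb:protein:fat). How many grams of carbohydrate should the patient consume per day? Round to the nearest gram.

238 g/day

Carbohydrate energy = 52% × 1834 = 953.68 kcal.
At 4 kcal/g: 953.68 ÷ 4 = 238.42 g.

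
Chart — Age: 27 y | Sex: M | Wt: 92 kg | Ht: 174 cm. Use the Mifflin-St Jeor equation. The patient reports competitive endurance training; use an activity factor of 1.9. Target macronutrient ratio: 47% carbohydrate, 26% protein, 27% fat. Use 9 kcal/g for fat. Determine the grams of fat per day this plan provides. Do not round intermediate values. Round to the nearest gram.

Mifflin-St Jeor (male): BMR = 10(92) + 6.25(174) − 5(27) + 5 = 920 + 1087.5 − 135 + 5 = 1877.5 kcal/day.
TEE = 1877.5 × 1.9 = 3567.25 kcal/day.
Fat energy = 27% × 3567.25 = 963.1575 kcal.
Fat = 963.1575 ÷ 9 kcal/g = 107.0175 g.

107 g/day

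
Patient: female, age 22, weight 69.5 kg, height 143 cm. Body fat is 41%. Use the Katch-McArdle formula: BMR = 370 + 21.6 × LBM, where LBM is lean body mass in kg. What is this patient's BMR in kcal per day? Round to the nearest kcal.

LBM = 69.5 × (1 − 0.41) = 41.005 kg. Katch-McArdle: BMR = 370 + 21.6 × 41.005 = 1255.708 kcal/day.

1256 kcal per day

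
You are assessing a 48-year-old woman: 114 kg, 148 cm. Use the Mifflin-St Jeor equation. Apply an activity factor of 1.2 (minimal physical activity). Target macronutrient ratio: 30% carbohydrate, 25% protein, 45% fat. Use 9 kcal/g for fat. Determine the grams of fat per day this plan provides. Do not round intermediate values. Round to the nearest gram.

Mifflin-St Jeor (female): BMR = 10(114) + 6.25(148) − 5(48) − 161 = 1140 + 925 − 240 − 161 = 1664 kcal/day.
TEE = 1664 × 1.2 = 1996.8 kcal/day.
Fat energy = 45% × 1996.8 = 898.56 kcal.
Fat = 898.56 ÷ 9 kcal/g = 99.84 g.

100 g/day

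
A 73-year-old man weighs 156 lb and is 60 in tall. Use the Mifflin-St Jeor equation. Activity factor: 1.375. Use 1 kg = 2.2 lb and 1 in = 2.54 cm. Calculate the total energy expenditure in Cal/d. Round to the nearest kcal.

Convert to metric: weight = 156 ÷ 2.2 = 70.9091 kg; height = 60 × 2.54 = 152.4 cm.
Mifflin-St Jeor (male): BMR = 10(70.9091) + 6.25(152.4) − 5(73) + 5 = 709.0909 + 952.5 − 365 + 5 = 1301.5909 kcal/day.
TEE = BMR × activity factor = 1301.5909 × 1.375 = 1789.6875 kcal/day.

1790 Cal/d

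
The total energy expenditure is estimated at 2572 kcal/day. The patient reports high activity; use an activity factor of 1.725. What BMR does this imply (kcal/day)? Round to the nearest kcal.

BMR = TEE ÷ activity factor = 2572 ÷ 1.725 = 1491.0145 kcal/day.

1491 kcal/day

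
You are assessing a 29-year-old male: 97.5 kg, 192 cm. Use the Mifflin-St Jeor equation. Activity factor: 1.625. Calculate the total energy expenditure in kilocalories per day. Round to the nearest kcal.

3307 kilocalories per day

Mifflin-St Jeor (male): BMR = 10(97.5) + 6.25(192) − 5(29) + 5 = 975 + 1200 − 145 + 5 = 2035 kcal/day.
TEE = BMR × activity factor = 2035 × 1.625 = 3306.875 kcal/day.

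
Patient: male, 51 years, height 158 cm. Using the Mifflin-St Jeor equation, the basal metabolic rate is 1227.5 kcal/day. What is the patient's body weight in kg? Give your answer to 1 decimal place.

1227.5 = 10·W + 6.25(158) − 5(51) + 5
10·W = 1227.5 − 737.5 = 490, so W = 49 kg.

49.0 kg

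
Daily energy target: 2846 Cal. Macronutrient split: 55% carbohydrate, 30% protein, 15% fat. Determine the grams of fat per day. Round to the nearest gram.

Fat energy = 15% × 2846 = 426.9 kcal.
At 9 kcal/g: 426.9 ÷ 9 = 47.4333 g.

47 g/day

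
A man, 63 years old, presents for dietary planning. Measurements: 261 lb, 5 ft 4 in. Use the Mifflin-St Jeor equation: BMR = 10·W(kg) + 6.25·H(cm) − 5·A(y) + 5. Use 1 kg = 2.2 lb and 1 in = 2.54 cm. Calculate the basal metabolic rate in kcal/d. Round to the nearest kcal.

1892 kcal/d

Convert to metric: weight = 261 ÷ 2.2 = 118.6364 kg; height = (5×12 + 4) × 2.54 = 64 × 2.54 = 162.56 cm.
Mifflin-St Jeor (male): BMR = 10(118.6364) + 6.25(162.56) − 5(63) + 5 = 1186.3636 + 1016 − 315 + 5 = 1892.3636 kcal/day.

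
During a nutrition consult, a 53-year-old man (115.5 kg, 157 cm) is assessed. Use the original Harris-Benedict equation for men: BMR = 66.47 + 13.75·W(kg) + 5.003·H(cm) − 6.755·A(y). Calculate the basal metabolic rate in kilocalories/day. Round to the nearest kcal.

Harris-Benedict: BMR = 66.47 + 13.75(115.5) + 5.003(157) − 6.755(53) = 2082.051 kcal/day.

2082 kilocalories/day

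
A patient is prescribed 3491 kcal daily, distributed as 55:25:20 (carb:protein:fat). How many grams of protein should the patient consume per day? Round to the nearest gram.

218 g/day

Protein energy = 25% × 3491 = 872.75 kcal.
At 4 kcal/g: 872.75 ÷ 4 = 218.1875 g.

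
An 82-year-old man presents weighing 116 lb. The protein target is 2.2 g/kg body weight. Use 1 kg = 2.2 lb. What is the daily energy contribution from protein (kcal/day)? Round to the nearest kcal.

Weight in kg = 116 ÷ 2.2 = 52.7273 kg.
Protein = 2.2 g/kg × 52.7273 kg = 116 g/day.
Protein energy = 116 g × 4 kcal/g = 464 kcal/day.

464 kcal/day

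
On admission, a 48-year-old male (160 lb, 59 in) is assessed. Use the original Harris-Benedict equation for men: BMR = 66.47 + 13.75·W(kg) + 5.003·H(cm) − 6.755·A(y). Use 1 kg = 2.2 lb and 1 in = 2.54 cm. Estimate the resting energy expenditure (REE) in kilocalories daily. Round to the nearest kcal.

1492 kilocalories daily

Convert to metric: weight = 160 ÷ 2.2 = 72.7273 kg; height = 59 × 2.54 = 149.86 cm.
Harris-Benedict: BMR = 66.47 + 13.75(72.7273) + 5.003(149.86) − 6.755(48) = 1491.9796 kcal/day.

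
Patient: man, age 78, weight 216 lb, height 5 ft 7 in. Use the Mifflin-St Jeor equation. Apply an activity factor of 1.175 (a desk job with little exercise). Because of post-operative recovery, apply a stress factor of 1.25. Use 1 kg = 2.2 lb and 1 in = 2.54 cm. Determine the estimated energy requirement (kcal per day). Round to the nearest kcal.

Convert to metric: weight = 216 ÷ 2.2 = 98.1818 kg; height = (5×12 + 7) × 2.54 = 67 × 2.54 = 170.18 cm.
Mifflin-St Jeor (male): BMR = 10(98.1818) + 6.25(170.18) − 5(78) + 5 = 981.8182 + 1063.625 − 390 + 5 = 1660.4432 kcal/day.
TEE = BMR × activity factor = 1660.4432 × 1.175 = 1951.0207 kcal/day.
Apply stress factor: 1951.0207 × 1.25 = 2438.7759 kcal/day.

2439 kcal per day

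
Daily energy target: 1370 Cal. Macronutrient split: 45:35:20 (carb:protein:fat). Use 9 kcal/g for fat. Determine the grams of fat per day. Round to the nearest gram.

Fat energy = 20% × 1370 = 274 kcal.
At 9 kcal/g: 274 ÷ 9 = 30.4444 g.

30 g/day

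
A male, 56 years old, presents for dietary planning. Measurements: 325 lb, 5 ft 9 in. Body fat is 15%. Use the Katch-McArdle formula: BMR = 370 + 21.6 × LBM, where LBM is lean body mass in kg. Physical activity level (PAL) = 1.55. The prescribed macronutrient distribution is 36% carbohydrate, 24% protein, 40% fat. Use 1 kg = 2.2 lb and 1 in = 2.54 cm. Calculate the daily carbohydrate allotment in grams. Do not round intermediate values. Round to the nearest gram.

Convert to metric: weight = 325 ÷ 2.2 = 147.7273 kg; height = (5×12 + 9) × 2.54 = 69 × 2.54 = 175.26 cm.
LBM = 147.7273 × (1 − 0.15) = 125.5682 kg. Katch-McArdle: BMR = 370 + 21.6 × 125.5682 = 3082.2727 kcal/day.
TEE = 3082.2727 × 1.55 = 4777.5227 kcal/day.
Carbohydrate energy = 36% × 4777.5227 = 1719.9082 kcal.
Carbohydrate = 1719.9082 ÷ 4 kcal/g = 429.977 g.

430 g/day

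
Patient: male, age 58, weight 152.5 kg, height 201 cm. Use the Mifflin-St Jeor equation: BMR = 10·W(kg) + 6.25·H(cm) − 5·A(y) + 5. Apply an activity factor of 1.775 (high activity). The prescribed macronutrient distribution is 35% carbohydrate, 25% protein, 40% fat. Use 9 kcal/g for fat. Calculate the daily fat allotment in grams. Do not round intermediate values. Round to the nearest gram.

Mifflin-St Jeor (male): BMR = 10(152.5) + 6.25(201) − 5(58) + 5 = 1525 + 1256.25 − 290 + 5 = 2496.25 kcal/day.
TEE = 2496.25 × 1.775 = 4430.8438 kcal/day.
Fat energy = 40% × 4430.8438 = 1772.3375 kcal.
Fat = 1772.3375 ÷ 9 kcal/g = 196.9264 g.

197 g/day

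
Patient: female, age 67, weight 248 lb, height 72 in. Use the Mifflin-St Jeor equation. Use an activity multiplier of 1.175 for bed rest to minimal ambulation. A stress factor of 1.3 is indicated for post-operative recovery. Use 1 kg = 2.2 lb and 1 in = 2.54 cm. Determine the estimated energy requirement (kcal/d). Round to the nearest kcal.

Convert to metric: weight = 248 ÷ 2.2 = 112.7273 kg; height = 72 × 2.54 = 182.88 cm.
Mifflin-St Jeor (female): BMR = 10(112.7273) + 6.25(182.88) − 5(67) − 161 = 1127.2727 + 1143 − 335 − 161 = 1774.2727 kcal/day.
TEE = BMR × activity factor = 1774.2727 × 1.175 = 2084.7705 kcal/day.
Apply stress factor: 2084.7705 × 1.3 = 2710.2016 kcal/day.

2710 kcal/d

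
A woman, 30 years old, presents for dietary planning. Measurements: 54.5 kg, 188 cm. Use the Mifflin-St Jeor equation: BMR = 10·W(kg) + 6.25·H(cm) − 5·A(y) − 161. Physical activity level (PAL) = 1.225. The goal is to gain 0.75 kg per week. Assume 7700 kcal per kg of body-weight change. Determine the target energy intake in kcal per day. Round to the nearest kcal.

Mifflin-St Jeor (female): BMR = 10(54.5) + 6.25(188) − 5(30) − 161 = 545 + 1175 − 150 − 161 = 1409 kcal/day.
TEE = 1409 × 1.225 = 1726.025 kcal/day.
Required daily surplus = 0.75 × 7700 ÷ 7 = 825 kcal/day.
Target intake = 1726.025 + 825 = 2551.025 kcal/day.

2551 kcal per day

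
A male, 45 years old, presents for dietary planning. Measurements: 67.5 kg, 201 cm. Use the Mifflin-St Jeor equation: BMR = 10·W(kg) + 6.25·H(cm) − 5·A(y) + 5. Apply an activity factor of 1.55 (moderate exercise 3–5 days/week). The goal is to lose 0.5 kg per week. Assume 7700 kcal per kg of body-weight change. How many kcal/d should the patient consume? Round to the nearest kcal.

Mifflin-St Jeor (male): BMR = 10(67.5) + 6.25(201) − 5(45) + 5 = 675 + 1256.25 − 225 + 5 = 1711.25 kcal/day.
TEE = 1711.25 × 1.55 = 2652.4375 kcal/day.
Required daily deficit = 0.5 × 7700 ÷ 7 = 550 kcal/day.
Target intake = 2652.4375 − 550 = 2102.4375 kcal/day.

2102 kcal/d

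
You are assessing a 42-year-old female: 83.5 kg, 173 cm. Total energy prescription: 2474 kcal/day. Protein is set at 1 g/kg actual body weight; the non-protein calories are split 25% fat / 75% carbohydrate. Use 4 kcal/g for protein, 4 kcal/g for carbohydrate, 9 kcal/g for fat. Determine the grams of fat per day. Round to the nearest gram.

Protein = 1 × 83.5 = 83.5 g → 83.5 × 4 = 334 kcal.
Non-protein calories = 2474 − 334 = 2140 kcal.
Fat: 25% × 2140 = 535 kcal; carbohydrate: 1605 kcal.
Fat: 535 kcal ÷ 9 kcal/g = 59.4444 g.

59 g/day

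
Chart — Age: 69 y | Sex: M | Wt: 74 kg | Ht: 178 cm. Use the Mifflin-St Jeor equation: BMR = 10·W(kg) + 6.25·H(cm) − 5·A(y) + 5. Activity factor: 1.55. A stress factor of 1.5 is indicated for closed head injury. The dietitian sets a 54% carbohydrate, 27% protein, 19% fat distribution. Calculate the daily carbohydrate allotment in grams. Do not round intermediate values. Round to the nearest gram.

475 g/day

Mifflin-St Jeor (male): BMR = 10(74) + 6.25(178) − 5(69) + 5 = 740 + 1112.5 − 345 + 5 = 1512.5 kcal/day.
TEE = 1512.5 × 1.55 = 2344.375 kcal/day.
With stress factor 1.5: 2344.375 × 1.5 = 3516.5625 kcal/day.
Carbohydrate energy = 54% × 3516.5625 = 1898.9438 kcal.
Carbohydrate = 1898.9438 ÷ 4 kcal/g = 474.7359 g.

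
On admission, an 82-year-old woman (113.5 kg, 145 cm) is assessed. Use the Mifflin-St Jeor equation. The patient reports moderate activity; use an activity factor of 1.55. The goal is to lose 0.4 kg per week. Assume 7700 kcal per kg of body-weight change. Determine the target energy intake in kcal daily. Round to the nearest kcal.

Mifflin-St Jeor (female): BMR = 10(113.5) + 6.25(145) − 5(82) − 161 = 1135 + 906.25 − 410 − 161 = 1470.25 kcal/day.
TEE = 1470.25 × 1.55 = 2278.8875 kcal/day.
Required daily deficit = 0.4 × 7700 ÷ 7 = 440 kcal/day.
Target intake = 2278.8875 − 440 = 1838.8875 kcal/day.

1839 kcal daily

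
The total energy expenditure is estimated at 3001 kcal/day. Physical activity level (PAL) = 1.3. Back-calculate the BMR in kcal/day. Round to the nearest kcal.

BMR = TEE ÷ activity factor = 3001 ÷ 1.3 = 2308.4615 kcal/day.

2308 kcal/day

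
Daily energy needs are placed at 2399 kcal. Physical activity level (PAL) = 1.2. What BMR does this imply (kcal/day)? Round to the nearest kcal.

BMR = TEE ÷ activity factor = 2399 ÷ 1.2 = 1999.1667 kcal/day.

1999 kcal/day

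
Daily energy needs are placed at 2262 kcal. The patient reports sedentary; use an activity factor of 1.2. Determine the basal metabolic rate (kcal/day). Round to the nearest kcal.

1885 kcal/day

BMR = TEE ÷ activity factor = 2262 ÷ 1.2 = 1885 kcal/day.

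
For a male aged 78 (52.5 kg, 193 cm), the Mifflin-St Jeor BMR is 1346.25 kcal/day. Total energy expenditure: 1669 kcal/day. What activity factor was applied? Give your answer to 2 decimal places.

1.24

Activity factor = TEE ÷ BMR = 1669 ÷ 1346.25 = 1.24.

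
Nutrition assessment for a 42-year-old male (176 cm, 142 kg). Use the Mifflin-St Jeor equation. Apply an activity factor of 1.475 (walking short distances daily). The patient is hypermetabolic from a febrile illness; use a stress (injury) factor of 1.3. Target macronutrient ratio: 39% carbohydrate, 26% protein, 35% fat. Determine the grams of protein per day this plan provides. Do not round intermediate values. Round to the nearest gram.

289 g/day

Mifflin-St Jeor (male): BMR = 10(142) + 6.25(176) − 5(42) + 5 = 1420 + 1100 − 210 + 5 = 2315 kcal/day.
TEE = 2315 × 1.475 = 3414.625 kcal/day.
With stress factor 1.3: 3414.625 × 1.3 = 4439.0125 kcal/day.
Protein energy = 26% × 4439.0125 = 1154.1433 kcal.
Protein = 1154.1433 ÷ 4 kcal/g = 288.5358 g.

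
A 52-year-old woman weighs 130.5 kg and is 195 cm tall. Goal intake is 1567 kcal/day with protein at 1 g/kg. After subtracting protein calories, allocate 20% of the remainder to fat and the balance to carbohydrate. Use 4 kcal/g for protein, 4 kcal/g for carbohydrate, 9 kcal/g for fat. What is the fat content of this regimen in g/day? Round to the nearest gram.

Protein = 1 × 130.5 = 130.5 g → 130.5 × 4 = 522 kcal.
Non-protein calories = 1567 − 522 = 1045 kcal.
Fat: 20% × 1045 = 209 kcal; carbohydrate: 836 kcal.
Fat: 209 kcal ÷ 9 kcal/g = 23.2222 g.

23 g/day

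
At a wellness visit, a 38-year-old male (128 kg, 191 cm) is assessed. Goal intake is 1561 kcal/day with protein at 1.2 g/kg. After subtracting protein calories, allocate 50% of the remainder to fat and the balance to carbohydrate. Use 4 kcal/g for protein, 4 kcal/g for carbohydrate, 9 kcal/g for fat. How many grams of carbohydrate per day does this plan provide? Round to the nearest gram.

118 g/day

Protein = 1.2 × 128 = 153.6 g → 153.6 × 4 = 614.4 kcal.
Non-protein calories = 1561 − 614.4 = 946.6 kcal.
Fat: 50% × 946.6 = 473.3 kcal; carbohydrate: 473.3 kcal.
Carbohydrate: 473.3 kcal ÷ 4 kcal/g = 118.325 g.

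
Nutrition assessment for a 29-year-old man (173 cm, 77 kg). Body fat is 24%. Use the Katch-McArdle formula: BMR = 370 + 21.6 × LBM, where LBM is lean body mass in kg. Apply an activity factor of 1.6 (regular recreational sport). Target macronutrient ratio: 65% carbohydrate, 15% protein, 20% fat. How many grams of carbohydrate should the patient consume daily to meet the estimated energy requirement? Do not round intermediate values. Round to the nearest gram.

LBM = 77 × (1 − 0.24) = 58.52 kg. Katch-McArdle: BMR = 370 + 21.6 × 58.52 = 1634.032 kcal/day.
TEE = 1634.032 × 1.6 = 2614.4512 kcal/day.
Carbohydrate energy = 65% × 2614.4512 = 1699.3933 kcal.
Carbohydrate = 1699.3933 ÷ 4 kcal/g = 424.8483 g.

425 g/day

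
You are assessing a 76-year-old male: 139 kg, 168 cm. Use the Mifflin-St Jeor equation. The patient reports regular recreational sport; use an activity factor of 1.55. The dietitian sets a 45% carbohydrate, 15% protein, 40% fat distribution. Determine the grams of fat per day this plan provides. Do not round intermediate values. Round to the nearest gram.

142 g/day

Mifflin-St Jeor (male): BMR = 10(139) + 6.25(168) − 5(76) + 5 = 1390 + 1050 − 380 + 5 = 2065 kcal/day.
TEE = 2065 × 1.55 = 3200.75 kcal/day.
Fat energy = 40% × 3200.75 = 1280.3 kcal.
Fat = 1280.3 ÷ 9 kcal/g = 142.2556 g.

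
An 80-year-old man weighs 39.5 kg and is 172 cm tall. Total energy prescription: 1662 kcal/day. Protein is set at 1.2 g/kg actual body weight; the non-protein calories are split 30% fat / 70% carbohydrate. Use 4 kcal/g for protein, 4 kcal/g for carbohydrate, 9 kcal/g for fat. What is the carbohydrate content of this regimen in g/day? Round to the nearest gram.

258 g/day

Protein = 1.2 × 39.5 = 47.4 g → 47.4 × 4 = 189.6 kcal.
Non-protein calories = 1662 − 189.6 = 1472.4 kcal.
Fat: 30% × 1472.4 = 441.72 kcal; carbohydrate: 1030.68 kcal.
Carbohydrate: 1030.68 kcal ÷ 4 kcal/g = 257.67 g.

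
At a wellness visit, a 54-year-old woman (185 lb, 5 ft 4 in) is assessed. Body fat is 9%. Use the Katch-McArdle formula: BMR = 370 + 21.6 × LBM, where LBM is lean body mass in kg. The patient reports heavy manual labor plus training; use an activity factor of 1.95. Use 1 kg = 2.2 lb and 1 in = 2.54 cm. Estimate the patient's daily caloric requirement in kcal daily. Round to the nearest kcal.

3945 kcal daily

Convert to metric: weight = 185 ÷ 2.2 = 84.0909 kg; height = (5×12 + 4) × 2.54 = 64 × 2.54 = 162.56 cm.
LBM = 84.0909 × (1 − 0.09) = 76.5227 kg. Katch-McArdle: BMR = 370 + 21.6 × 76.5227 = 2022.8909 kcal/day.
TEE = BMR × activity factor = 2022.8909 × 1.95 = 3944.6373 kcal/day.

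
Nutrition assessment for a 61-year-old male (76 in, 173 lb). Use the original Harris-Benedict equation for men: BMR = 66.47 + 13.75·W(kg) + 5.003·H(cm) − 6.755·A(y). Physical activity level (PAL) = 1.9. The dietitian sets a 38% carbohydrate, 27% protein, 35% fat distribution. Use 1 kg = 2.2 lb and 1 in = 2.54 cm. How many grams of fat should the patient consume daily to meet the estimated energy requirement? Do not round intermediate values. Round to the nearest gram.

126 g/day

Convert to metric: weight = 173 ÷ 2.2 = 78.6364 kg; height = 76 × 2.54 = 193.04 cm.
Harris-Benedict: BMR = 66.47 + 13.75(78.6364) + 5.003(193.04) − 6.755(61) = 1701.4441 kcal/day.
TEE = 1701.4441 × 1.9 = 3232.7438 kcal/day.
Fat energy = 35% × 3232.7438 = 1131.4603 kcal.
Fat = 1131.4603 ÷ 9 kcal/g = 125.7178 g.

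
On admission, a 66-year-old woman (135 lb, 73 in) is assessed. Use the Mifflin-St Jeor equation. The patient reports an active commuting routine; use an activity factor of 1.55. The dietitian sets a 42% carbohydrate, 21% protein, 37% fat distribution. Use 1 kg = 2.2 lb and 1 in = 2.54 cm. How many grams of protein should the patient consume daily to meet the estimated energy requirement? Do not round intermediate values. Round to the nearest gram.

Convert to metric: weight = 135 ÷ 2.2 = 61.3636 kg; height = 73 × 2.54 = 185.42 cm.
Mifflin-St Jeor (female): BMR = 10(61.3636) + 6.25(185.42) − 5(66) − 161 = 613.6364 + 1158.875 − 330 − 161 = 1281.5114 kcal/day.
TEE = 1281.5114 × 1.55 = 1986.3426 kcal/day.
Protein energy = 21% × 1986.3426 = 417.1319 kcal.
Protein = 417.1319 ÷ 4 kcal/g = 104.283 g.

104 g/day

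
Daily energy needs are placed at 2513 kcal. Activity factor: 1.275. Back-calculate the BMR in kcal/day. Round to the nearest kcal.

1971 kcal/day

BMR = TEE ÷ activity factor = 2513 ÷ 1.275 = 1970.9804 kcal/day.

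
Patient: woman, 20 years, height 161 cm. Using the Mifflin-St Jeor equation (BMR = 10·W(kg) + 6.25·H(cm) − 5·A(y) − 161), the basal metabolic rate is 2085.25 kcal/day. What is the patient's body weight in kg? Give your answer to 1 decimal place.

2085.25 = 10·W + 6.25(161) − 5(20) − 161
10·W = 2085.25 − 745.25 = 1340, so W = 134 kg.

134.0 kg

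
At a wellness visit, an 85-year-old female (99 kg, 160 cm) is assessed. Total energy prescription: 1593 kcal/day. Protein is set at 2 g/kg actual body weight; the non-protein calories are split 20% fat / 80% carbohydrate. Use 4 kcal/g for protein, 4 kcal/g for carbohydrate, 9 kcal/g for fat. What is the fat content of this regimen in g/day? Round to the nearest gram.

18 g/day

Protein = 2 × 99 = 198 g → 198 × 4 = 792 kcal.
Non-protein calories = 1593 − 792 = 801 kcal.
Fat: 20% × 801 = 160.2 kcal; carbohydrate: 640.8 kcal.
Fat: 160.2 kcal ÷ 9 kcal/g = 17.8 g.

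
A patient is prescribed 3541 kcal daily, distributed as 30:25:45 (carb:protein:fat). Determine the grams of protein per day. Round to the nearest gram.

Protein energy = 25% × 3541 = 885.25 kcal.
At 4 kcal/g: 885.25 ÷ 4 = 221.3125 g.

221 g/day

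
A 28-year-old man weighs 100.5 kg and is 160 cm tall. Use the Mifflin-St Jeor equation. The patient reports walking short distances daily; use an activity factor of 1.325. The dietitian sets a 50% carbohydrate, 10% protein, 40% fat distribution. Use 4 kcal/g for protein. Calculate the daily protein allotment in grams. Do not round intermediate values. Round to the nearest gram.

Mifflin-St Jeor (male): BMR = 10(100.5) + 6.25(160) − 5(28) + 5 = 1005 + 1000 − 140 + 5 = 1870 kcal/day.
TEE = 1870 × 1.325 = 2477.75 kcal/day.
Protein energy = 10% × 2477.75 = 247.775 kcal.
Protein = 247.775 ÷ 4 kcal/g = 61.9438 g.

62 g/day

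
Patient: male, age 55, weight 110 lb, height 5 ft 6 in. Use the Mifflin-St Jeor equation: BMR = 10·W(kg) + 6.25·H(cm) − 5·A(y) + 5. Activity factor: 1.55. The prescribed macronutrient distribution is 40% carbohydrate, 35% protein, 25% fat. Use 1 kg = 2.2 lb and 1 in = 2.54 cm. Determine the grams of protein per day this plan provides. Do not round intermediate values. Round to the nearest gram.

Convert to metric: weight = 110 ÷ 2.2 = 50 kg; height = (5×12 + 6) × 2.54 = 66 × 2.54 = 167.64 cm.
Mifflin-St Jeor (male): BMR = 10(50) + 6.25(167.64) − 5(55) + 5 = 500 + 1047.75 − 275 + 5 = 1277.75 kcal/day.
TEE = 1277.75 × 1.55 = 1980.5125 kcal/day.
Protein energy = 35% × 1980.5125 = 693.1794 kcal.
Protein = 693.1794 ÷ 4 kcal/g = 173.2948 g.

173 g/day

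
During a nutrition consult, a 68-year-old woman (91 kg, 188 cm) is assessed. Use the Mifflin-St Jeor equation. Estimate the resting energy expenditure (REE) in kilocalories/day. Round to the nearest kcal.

1584 kilocalories/day

Mifflin-St Jeor (female): BMR = 10(91) + 6.25(188) − 5(68) − 161 = 910 + 1175 − 340 − 161 = 1584 kcal/day.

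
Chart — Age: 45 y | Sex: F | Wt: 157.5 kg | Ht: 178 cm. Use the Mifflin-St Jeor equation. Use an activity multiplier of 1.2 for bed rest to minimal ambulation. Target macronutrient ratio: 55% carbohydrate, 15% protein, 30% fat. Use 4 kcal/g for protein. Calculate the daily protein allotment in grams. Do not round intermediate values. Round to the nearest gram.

Mifflin-St Jeor (female): BMR = 10(157.5) + 6.25(178) − 5(45) − 161 = 1575 + 1112.5 − 225 − 161 = 2301.5 kcal/day.
TEE = 2301.5 × 1.2 = 2761.8 kcal/day.
Protein energy = 15% × 2761.8 = 414.27 kcal.
Protein = 414.27 ÷ 4 kcal/g = 103.5675 g.

104 g/day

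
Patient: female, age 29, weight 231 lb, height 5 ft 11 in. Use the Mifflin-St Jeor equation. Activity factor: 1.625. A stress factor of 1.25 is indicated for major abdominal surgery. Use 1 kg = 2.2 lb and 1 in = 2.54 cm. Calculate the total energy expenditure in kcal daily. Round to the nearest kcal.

3801 kcal daily

Convert to metric: weight = 231 ÷ 2.2 = 105 kg; height = (5×12 + 11) × 2.54 = 71 × 2.54 = 180.34 cm.
Mifflin-St Jeor (female): BMR = 10(105) + 6.25(180.34) − 5(29) − 161 = 1050 + 1127.125 − 145 − 161 = 1871.125 kcal/day.
TEE = BMR × activity factor = 1871.125 × 1.625 = 3040.5781 kcal/day.
Apply stress factor: 3040.5781 × 1.25 = 3800.7227 kcal/day.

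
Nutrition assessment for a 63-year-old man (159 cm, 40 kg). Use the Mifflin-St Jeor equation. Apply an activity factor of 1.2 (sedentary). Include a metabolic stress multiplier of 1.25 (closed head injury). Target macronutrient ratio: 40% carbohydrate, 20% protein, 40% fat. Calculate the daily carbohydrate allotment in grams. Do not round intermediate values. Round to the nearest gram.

163 g/day

Mifflin-St Jeor (male): BMR = 10(40) + 6.25(159) − 5(63) + 5 = 400 + 993.75 − 315 + 5 = 1083.75 kcal/day.
TEE = 1083.75 × 1.2 = 1300.5 kcal/day.
With stress factor 1.25: 1300.5 × 1.25 = 1625.625 kcal/day.
Carbohydrate energy = 40% × 1625.625 = 650.25 kcal.
Carbohydrate = 650.25 ÷ 4 kcal/g = 162.5625 g.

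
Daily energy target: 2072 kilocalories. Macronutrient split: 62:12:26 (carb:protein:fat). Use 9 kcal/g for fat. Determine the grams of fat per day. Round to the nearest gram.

Fat energy = 26% × 2072 = 538.72 kcal.
At 9 kcal/g: 538.72 ÷ 9 = 59.8578 g.

60 g/day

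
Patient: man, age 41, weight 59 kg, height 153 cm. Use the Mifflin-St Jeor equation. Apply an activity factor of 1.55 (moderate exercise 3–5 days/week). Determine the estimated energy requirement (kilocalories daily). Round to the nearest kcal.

Mifflin-St Jeor (male): BMR = 10(59) + 6.25(153) − 5(41) + 5 = 590 + 956.25 − 205 + 5 = 1346.25 kcal/day.
TEE = BMR × activity factor = 1346.25 × 1.55 = 2086.6875 kcal/day.

2087 kilocalories daily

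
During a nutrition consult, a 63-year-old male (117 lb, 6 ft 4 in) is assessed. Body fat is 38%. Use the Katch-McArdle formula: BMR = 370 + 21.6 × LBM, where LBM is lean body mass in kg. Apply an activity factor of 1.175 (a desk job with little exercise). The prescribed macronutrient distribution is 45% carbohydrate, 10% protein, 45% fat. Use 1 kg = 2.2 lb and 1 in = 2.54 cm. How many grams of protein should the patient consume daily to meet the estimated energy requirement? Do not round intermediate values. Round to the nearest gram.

32 g/day

Convert to metric: weight = 117 ÷ 2.2 = 53.1818 kg; height = (6×12 + 4) × 2.54 = 76 × 2.54 = 193.04 cm.
LBM = 53.1818 × (1 − 0.38) = 32.9727 kg. Katch-McArdle: BMR = 370 + 21.6 × 32.9727 = 1082.2109 kcal/day.
TEE = 1082.2109 × 1.175 = 1271.5978 kcal/day.
Protein energy = 10% × 1271.5978 = 127.1598 kcal.
Protein = 127.1598 ÷ 4 kcal/g = 31.7899 g.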